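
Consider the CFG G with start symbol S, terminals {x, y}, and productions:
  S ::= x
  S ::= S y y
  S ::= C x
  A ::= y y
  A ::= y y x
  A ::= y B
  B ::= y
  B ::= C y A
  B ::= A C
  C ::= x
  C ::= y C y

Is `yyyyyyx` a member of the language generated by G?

no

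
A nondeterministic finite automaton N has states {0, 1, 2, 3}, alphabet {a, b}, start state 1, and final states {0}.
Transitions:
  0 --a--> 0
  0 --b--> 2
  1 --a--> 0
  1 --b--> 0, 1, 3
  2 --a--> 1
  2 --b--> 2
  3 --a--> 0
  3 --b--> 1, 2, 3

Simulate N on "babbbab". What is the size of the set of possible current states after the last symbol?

3

Start: {1}
read b: {0, 1, 3}
read a: {0}
read b: {2}
read b: {2}
read b: {2}
read a: {1}
read b: {0, 1, 3}
Final reachable set {0, 1, 3} has 3 states.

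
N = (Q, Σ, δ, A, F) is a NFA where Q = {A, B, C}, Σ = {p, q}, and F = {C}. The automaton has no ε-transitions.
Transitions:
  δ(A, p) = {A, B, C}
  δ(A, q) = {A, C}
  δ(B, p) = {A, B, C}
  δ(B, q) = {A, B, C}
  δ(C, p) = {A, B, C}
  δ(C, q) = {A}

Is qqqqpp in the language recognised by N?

accepted

Start: {A}
read q: {A, C}
read q: {A, C}
read q: {A, C}
read q: {A, C}
read p: {A, B, C}
read p: {A, B, C}
Reachable ∩ accepting = {C} — nonempty.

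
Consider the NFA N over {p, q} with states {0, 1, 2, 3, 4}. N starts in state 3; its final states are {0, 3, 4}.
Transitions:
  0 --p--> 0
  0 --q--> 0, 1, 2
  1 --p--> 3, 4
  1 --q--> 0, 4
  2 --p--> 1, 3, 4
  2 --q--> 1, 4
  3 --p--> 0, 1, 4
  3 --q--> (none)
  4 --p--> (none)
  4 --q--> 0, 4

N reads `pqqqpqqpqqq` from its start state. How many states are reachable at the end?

Start: {3}
read p: {0, 1, 4}
read q: {0, 1, 2, 4}
read q: {0, 1, 2, 4}
read q: {0, 1, 2, 4}
read p: {0, 1, 3, 4}
read q: {0, 1, 2, 4}
read q: {0, 1, 2, 4}
read p: {0, 1, 3, 4}
read q: {0, 1, 2, 4}
read q: {0, 1, 2, 4}
read q: {0, 1, 2, 4}
Final reachable set {0, 1, 2, 4} has 4 states.

4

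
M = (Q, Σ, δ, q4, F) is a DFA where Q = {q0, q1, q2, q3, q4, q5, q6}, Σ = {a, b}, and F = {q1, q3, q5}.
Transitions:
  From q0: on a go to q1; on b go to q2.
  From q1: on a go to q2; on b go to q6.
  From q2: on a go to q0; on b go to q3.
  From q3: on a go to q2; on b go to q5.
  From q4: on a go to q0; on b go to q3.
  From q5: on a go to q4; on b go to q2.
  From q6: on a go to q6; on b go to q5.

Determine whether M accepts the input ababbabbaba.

q4 --a--> q0
q0 --b--> q2
q2 --a--> q0
q0 --b--> q2
q2 --b--> q3
q3 --a--> q2
q2 --b--> q3
q3 --b--> q5
q5 --a--> q4
q4 --b--> q3
q3 --a--> q2
End in state q2, which is not an accepting state.

rejected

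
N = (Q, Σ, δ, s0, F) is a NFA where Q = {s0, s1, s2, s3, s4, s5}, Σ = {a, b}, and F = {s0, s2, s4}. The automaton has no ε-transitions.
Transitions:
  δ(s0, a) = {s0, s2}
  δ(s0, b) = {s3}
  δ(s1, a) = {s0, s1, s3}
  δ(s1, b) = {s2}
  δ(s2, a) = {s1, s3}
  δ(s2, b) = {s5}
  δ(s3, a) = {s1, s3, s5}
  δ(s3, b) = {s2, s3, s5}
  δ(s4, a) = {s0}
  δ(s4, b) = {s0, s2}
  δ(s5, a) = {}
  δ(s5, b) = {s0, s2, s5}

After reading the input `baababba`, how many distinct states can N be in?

Start: {s0}
read b: {s3}
read a: {s1, s3, s5}
read a: {s0, s1, s3, s5}
read b: {s0, s2, s3, s5}
read a: {s0, s1, s2, s3, s5}
read b: {s0, s2, s3, s5}
read b: {s0, s2, s3, s5}
read a: {s0, s1, s2, s3, s5}
Final reachable set {s0, s1, s2, s3, s5} has 5 states.

5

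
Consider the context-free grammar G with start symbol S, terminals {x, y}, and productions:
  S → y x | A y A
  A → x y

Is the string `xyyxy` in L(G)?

S ⇒ AyA ⇒ xyyA ⇒ xyyxy

yes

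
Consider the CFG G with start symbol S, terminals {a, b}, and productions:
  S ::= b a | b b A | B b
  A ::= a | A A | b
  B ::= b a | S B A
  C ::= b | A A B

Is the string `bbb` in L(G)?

yes

S ⇒ bbA ⇒ bbb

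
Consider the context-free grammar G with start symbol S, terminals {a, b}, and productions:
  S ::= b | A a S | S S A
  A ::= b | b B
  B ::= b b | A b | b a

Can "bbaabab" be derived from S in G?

yes

S ⇒ AaS ⇒ bBaS ⇒ bbaaS ⇒ bbaaAaS ⇒ bbaabaS ⇒ bbaabab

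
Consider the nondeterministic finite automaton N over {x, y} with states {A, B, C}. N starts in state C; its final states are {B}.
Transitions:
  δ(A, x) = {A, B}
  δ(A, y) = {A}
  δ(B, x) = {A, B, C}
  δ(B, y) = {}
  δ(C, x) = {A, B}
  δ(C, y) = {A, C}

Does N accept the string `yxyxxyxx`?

accepted

Start: {C}
read y: {A, C}
read x: {A, B}
read y: {A}
read x: {A, B}
read x: {A, B, C}
read y: {A, C}
read x: {A, B}
read x: {A, B, C}
Reachable ∩ accepting = {B} — nonempty.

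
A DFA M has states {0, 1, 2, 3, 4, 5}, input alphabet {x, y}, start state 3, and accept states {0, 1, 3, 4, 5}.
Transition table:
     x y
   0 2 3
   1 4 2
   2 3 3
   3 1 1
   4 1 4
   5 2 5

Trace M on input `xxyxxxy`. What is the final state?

3 --x--> 1
1 --x--> 4
4 --y--> 4
4 --x--> 1
1 --x--> 4
4 --x--> 1
1 --y--> 2

2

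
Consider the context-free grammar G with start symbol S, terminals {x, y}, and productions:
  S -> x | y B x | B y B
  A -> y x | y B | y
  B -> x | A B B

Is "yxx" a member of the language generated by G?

S ⇒ yBx ⇒ yxx

yes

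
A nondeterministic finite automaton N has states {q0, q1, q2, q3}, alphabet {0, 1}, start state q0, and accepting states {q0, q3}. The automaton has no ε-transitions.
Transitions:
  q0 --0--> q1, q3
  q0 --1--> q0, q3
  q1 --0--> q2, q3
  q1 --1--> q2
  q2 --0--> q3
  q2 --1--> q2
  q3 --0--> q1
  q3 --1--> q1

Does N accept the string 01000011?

rejected

Start: {q0}
read 0: {q1, q3}
read 1: {q1, q2}
read 0: {q2, q3}
read 0: {q1, q3}
read 0: {q1, q2, q3}
read 0: {q1, q2, q3}
read 1: {q1, q2}
read 1: {q2}
Reachable ∩ accepting = {} — empty.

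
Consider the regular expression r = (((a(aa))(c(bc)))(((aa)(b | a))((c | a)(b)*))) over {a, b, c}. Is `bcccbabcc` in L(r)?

no

No split of bcccbabcc into u·v has ((a(aa))(c(bc))) matching u and (((aa)(b|a))((c|a)(b)*)) matching v.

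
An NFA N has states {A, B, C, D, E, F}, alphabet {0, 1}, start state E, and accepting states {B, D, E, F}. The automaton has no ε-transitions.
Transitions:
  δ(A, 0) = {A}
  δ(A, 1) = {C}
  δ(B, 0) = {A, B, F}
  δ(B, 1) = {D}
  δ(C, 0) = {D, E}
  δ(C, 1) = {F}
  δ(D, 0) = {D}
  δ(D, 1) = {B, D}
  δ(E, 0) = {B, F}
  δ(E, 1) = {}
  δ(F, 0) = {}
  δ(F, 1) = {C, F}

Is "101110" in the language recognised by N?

rejected

Start: {E}
read 1: {}
The reachable set is empty and stays empty for the remaining 5 symbols.
Reachable ∩ accepting = {} — empty.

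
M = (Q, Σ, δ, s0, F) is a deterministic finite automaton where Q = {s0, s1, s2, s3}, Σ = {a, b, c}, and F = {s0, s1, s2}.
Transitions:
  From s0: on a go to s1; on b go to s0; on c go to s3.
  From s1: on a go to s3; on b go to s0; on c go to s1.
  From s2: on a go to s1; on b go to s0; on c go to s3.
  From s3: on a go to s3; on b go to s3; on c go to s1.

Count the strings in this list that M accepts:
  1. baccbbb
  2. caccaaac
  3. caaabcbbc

2

baccbbb: accepted
caccaaac: accepted
caaabcbbc: rejected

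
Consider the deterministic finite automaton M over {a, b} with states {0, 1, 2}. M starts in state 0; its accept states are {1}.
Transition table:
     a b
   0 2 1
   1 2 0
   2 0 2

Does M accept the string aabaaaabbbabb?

rejected

0 --a--> 2
2 --a--> 0
0 --b--> 1
1 --a--> 2
2 --a--> 0
0 --a--> 2
2 --a--> 0
0 --b--> 1
1 --b--> 0
0 --b--> 1
1 --a--> 2
2 --b--> 2
2 --b--> 2
End in state 2, which is not an accepting state.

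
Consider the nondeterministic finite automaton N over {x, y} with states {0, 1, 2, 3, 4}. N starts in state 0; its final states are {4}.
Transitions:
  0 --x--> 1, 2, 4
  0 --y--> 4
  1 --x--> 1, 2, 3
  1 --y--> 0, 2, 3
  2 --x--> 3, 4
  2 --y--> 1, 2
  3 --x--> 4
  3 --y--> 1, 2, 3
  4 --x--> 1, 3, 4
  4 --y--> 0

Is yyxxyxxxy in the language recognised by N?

rejected

Start: {0}
read y: {4}
read y: {0}
read x: {1, 2, 4}
read x: {1, 2, 3, 4}
read y: {0, 1, 2, 3}
read x: {1, 2, 3, 4}
read x: {1, 2, 3, 4}
read x: {1, 2, 3, 4}
read y: {0, 1, 2, 3}
Reachable ∩ accepting = {} — empty.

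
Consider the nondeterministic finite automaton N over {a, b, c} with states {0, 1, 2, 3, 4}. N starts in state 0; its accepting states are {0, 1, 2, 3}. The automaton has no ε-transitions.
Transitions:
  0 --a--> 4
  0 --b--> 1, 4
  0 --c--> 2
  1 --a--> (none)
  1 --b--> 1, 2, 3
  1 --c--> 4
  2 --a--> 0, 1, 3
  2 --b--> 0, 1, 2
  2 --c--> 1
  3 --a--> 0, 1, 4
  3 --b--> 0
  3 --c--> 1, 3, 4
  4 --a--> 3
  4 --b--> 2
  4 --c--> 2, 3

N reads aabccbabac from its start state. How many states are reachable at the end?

4

Start: {0}
read a: {4}
read a: {3}
read b: {0}
read c: {2}
read c: {1}
read b: {1, 2, 3}
read a: {0, 1, 3, 4}
read b: {0, 1, 2, 3, 4}
read a: {0, 1, 3, 4}
read c: {1, 2, 3, 4}
Final reachable set {1, 2, 3, 4} has 4 states.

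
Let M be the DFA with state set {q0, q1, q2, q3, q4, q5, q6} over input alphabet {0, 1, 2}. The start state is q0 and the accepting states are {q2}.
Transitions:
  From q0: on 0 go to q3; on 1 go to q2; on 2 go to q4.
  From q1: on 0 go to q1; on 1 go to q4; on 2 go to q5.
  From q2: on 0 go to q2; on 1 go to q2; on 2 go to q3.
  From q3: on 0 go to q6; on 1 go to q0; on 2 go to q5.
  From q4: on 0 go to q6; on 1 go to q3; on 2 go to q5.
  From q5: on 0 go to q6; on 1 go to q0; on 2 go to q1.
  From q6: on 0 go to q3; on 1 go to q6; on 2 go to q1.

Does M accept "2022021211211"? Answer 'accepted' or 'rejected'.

q0 --2--> q4
q4 --0--> q6
q6 --2--> q1
q1 --2--> q5
q5 --0--> q6
q6 --2--> q1
q1 --1--> q4
q4 --2--> q5
q5 --1--> q0
q0 --1--> q2
q2 --2--> q3
q3 --1--> q0
q0 --1--> q2
End in state q2, which is an accepting state.

accepted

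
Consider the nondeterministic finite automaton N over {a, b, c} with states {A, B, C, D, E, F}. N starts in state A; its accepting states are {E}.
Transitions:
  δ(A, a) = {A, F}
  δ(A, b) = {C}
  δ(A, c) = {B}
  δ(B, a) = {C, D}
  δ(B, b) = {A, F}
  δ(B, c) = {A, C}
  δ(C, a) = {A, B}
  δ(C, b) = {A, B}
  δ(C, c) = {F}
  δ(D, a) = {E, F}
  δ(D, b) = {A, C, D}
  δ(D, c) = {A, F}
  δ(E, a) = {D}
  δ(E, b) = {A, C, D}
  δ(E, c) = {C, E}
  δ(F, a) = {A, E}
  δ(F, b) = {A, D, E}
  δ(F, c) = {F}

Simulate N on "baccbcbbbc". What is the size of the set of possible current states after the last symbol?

5

Start: {A}
read b: {C}
read a: {A, B}
read c: {A, B, C}
read c: {A, B, C, F}
read b: {A, B, C, D, E, F}
read c: {A, B, C, E, F}
read b: {A, B, C, D, E, F}
read b: {A, B, C, D, E, F}
read b: {A, B, C, D, E, F}
read c: {A, B, C, E, F}
Final reachable set {A, B, C, E, F} has 5 states.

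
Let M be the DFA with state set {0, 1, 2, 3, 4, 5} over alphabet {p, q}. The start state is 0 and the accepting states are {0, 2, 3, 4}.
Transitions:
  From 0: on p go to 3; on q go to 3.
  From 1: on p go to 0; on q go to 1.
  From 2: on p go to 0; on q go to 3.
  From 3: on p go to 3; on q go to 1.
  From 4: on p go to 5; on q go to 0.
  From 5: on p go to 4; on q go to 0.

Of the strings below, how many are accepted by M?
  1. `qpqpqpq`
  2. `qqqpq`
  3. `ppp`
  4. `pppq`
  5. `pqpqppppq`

`qpqpqpq`: rejected
`qqqpq`: accepted
`ppp`: accepted
`pppq`: rejected
`pqpqppppq`: rejected

2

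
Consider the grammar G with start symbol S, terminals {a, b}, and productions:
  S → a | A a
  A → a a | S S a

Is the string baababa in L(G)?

no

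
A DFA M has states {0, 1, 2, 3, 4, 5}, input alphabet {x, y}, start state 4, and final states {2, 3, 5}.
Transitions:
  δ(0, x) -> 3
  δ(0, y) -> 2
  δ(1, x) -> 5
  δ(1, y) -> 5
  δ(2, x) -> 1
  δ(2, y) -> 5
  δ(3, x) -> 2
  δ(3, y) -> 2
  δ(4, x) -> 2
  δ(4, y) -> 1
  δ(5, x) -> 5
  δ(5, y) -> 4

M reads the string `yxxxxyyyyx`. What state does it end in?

4 --y--> 1
1 --x--> 5
5 --x--> 5
5 --x--> 5
5 --x--> 5
5 --y--> 4
4 --y--> 1
1 --y--> 5
5 --y--> 4
4 --x--> 2

2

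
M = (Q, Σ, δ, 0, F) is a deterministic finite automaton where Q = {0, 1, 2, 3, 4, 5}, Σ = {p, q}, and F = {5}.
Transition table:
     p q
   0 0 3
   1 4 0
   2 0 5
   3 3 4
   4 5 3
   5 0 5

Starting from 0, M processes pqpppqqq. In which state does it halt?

4

0 --p--> 0
0 --q--> 3
3 --p--> 3
3 --p--> 3
3 --p--> 3
3 --q--> 4
4 --q--> 3
3 --q--> 4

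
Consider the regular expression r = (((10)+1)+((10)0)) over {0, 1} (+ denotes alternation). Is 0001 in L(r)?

no

Neither ((10)+1) nor ((10)0) matches 0001.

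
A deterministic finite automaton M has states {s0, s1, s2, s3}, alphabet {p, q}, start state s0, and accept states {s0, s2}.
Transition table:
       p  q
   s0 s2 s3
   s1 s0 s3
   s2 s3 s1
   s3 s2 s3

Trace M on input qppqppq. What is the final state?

s3

s0 --q--> s3
s3 --p--> s2
s2 --p--> s3
s3 --q--> s3
s3 --p--> s2
s2 --p--> s3
s3 --q--> s3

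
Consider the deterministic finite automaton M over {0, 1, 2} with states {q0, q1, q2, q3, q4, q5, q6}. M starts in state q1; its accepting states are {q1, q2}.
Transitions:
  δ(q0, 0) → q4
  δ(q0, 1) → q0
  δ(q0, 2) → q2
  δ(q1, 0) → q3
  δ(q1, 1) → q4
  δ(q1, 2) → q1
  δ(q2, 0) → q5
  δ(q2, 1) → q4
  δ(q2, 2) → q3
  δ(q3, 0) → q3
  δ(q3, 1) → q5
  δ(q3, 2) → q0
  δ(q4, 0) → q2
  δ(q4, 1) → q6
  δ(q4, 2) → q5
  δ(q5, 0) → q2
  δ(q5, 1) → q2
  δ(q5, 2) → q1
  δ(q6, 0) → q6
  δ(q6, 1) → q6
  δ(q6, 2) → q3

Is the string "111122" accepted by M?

rejected

q1 --1--> q4
q4 --1--> q6
q6 --1--> q6
q6 --1--> q6
q6 --2--> q3
q3 --2--> q0
End in state q0, which is not an accepting state.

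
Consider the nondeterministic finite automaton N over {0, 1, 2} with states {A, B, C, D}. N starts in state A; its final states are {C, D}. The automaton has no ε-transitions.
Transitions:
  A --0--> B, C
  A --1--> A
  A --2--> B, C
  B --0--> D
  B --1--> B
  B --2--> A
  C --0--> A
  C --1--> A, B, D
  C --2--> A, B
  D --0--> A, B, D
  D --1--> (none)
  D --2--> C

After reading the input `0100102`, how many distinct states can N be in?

Start: {A}
read 0: {B, C}
read 1: {A, B, D}
read 0: {A, B, C, D}
read 0: {A, B, C, D}
read 1: {A, B, D}
read 0: {A, B, C, D}
read 2: {A, B, C}
Final reachable set {A, B, C} has 3 states.

3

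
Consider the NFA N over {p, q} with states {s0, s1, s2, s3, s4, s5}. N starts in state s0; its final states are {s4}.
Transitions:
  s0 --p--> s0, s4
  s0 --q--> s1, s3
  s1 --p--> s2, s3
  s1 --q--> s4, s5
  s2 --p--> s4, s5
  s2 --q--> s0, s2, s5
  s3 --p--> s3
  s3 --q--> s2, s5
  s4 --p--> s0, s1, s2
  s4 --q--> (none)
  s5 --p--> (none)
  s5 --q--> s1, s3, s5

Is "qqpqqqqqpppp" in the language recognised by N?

Start: {s0}
read q: {s1, s3}
read q: {s2, s4, s5}
read p: {s0, s1, s2, s4, s5}
read q: {s0, s1, s2, s3, s4, s5}
read q: {s0, s1, s2, s3, s4, s5}
read q: {s0, s1, s2, s3, s4, s5}
read q: {s0, s1, s2, s3, s4, s5}
read q: {s0, s1, s2, s3, s4, s5}
read p: {s0, s1, s2, s3, s4, s5}
read p: {s0, s1, s2, s3, s4, s5}
read p: {s0, s1, s2, s3, s4, s5}
read p: {s0, s1, s2, s3, s4, s5}
Reachable ∩ accepting = {s4} — nonempty.

accepted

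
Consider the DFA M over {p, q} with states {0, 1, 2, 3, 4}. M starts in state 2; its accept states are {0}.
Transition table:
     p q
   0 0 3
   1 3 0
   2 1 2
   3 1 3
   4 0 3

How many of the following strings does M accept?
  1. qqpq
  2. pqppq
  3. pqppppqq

qqpq: accepted
pqppq: rejected
pqppppqq: rejected

1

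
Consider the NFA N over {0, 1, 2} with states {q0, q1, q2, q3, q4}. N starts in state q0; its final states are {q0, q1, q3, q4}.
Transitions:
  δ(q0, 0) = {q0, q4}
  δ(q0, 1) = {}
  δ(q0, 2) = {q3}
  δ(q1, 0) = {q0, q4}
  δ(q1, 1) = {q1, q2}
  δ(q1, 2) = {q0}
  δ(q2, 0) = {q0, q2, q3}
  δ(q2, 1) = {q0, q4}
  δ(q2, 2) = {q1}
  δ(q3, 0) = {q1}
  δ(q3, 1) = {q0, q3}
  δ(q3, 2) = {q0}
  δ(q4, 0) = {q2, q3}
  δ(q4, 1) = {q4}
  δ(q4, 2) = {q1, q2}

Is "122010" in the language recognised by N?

Start: {q0}
read 1: {}
The reachable set is empty and stays empty for the remaining 5 symbols.
Reachable ∩ accepting = {} — empty.

rejected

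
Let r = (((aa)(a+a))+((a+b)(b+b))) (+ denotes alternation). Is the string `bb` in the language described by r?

yes

The right alternative ((a+b)(b+b)) matches bb.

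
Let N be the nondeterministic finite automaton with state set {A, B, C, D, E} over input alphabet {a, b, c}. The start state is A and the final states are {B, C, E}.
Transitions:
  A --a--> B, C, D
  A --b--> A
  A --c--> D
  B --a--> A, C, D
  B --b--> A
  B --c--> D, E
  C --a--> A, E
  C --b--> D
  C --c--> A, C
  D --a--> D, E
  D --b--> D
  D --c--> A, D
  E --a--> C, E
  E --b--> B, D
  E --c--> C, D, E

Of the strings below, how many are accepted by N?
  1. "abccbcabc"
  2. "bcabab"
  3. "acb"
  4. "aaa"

"abccbcabc": accepted
"bcabab": accepted
"acb": accepted
"aaa": accepted

4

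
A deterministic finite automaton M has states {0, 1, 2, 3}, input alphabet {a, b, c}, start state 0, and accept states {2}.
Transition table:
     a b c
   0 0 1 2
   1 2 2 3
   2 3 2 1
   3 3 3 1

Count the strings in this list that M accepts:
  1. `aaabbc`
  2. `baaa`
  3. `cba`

0

`aaabbc`: rejected
`baaa`: rejected
`cba`: rejected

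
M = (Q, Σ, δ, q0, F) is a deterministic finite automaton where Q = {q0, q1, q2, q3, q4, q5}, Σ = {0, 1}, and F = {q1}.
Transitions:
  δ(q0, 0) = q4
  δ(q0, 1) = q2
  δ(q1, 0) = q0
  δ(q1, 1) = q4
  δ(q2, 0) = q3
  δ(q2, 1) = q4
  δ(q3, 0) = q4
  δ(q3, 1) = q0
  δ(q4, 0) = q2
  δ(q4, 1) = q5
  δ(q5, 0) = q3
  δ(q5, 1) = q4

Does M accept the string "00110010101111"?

rejected

q0 --0--> q4
q4 --0--> q2
q2 --1--> q4
q4 --1--> q5
q5 --0--> q3
q3 --0--> q4
q4 --1--> q5
q5 --0--> q3
q3 --1--> q0
q0 --0--> q4
q4 --1--> q5
q5 --1--> q4
q4 --1--> q5
q5 --1--> q4
End in state q4, which is not an accepting state.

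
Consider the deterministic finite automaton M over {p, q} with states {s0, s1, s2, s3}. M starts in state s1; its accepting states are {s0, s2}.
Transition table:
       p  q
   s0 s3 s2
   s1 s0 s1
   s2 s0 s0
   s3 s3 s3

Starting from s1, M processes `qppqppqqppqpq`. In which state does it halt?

s1 --q--> s1
s1 --p--> s0
s0 --p--> s3
s3 --q--> s3
s3 --p--> s3
s3 --p--> s3
s3 --q--> s3
s3 --q--> s3
s3 --p--> s3
s3 --p--> s3
s3 --q--> s3
s3 --p--> s3
s3 --q--> s3

s3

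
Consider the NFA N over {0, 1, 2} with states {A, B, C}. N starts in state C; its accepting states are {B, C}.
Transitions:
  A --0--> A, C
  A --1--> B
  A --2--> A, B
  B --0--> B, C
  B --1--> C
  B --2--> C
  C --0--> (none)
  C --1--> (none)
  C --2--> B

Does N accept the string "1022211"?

rejected

Start: {C}
read 1: {}
The reachable set is empty and stays empty for the remaining 6 symbols.
Reachable ∩ accepting = {} — empty.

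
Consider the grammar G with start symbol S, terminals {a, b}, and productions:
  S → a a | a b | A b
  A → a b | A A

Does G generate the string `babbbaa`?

no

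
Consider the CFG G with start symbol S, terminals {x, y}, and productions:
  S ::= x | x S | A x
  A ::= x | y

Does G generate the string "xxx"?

S ⇒ xS ⇒ xxS ⇒ xxx

yes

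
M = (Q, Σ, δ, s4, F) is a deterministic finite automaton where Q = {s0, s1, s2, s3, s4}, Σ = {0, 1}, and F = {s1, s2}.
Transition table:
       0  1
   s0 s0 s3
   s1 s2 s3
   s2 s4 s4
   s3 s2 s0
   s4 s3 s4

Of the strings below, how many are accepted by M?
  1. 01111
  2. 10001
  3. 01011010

1

01111: rejected
10001: rejected
01011010: accepted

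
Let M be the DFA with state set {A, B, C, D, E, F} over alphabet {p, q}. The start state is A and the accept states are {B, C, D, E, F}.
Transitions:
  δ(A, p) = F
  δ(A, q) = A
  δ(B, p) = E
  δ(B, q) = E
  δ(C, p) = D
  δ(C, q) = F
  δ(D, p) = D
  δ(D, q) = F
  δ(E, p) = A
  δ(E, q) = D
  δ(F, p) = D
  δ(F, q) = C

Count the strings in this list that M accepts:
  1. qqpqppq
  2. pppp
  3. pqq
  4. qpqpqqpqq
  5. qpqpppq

qqpqppq: accepted
pppp: accepted
pqq: accepted
qpqpqqpqq: accepted
qpqpppq: accepted

5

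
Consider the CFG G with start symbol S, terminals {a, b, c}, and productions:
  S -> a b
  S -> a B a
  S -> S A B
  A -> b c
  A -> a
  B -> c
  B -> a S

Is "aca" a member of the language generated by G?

yes

S ⇒ aBa ⇒ aca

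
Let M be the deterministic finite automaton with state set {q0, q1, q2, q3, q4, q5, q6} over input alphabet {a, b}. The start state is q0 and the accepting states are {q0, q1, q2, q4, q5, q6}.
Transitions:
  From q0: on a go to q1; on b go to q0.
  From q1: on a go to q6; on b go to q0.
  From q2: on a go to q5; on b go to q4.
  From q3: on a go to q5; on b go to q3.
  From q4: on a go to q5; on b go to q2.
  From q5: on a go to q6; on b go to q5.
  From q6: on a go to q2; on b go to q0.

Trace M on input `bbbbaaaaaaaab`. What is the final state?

q0 --b--> q0
q0 --b--> q0
q0 --b--> q0
q0 --b--> q0
q0 --a--> q1
q1 --a--> q6
q6 --a--> q2
q2 --a--> q5
q5 --a--> q6
q6 --a--> q2
q2 --a--> q5
q5 --a--> q6
q6 --b--> q0

q0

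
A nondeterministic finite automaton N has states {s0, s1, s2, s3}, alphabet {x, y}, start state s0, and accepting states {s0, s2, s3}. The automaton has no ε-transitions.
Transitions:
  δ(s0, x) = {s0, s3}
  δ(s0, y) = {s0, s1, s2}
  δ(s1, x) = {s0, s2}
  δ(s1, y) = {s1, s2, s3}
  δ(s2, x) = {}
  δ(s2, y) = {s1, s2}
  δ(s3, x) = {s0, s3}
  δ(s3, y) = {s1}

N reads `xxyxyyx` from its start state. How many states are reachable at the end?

Start: {s0}
read x: {s0, s3}
read x: {s0, s3}
read y: {s0, s1, s2}
read x: {s0, s2, s3}
read y: {s0, s1, s2}
read y: {s0, s1, s2, s3}
read x: {s0, s2, s3}
Final reachable set {s0, s2, s3} has 3 states.

3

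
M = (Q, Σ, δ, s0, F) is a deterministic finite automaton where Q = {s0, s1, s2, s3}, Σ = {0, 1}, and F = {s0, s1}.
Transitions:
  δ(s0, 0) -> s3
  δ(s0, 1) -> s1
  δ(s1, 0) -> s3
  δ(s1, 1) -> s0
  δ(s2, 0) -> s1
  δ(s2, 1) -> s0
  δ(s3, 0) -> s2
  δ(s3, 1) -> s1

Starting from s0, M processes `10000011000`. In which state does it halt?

s0 --1--> s1
s1 --0--> s3
s3 --0--> s2
s2 --0--> s1
s1 --0--> s3
s3 --0--> s2
s2 --1--> s0
s0 --1--> s1
s1 --0--> s3
s3 --0--> s2
s2 --0--> s1

s1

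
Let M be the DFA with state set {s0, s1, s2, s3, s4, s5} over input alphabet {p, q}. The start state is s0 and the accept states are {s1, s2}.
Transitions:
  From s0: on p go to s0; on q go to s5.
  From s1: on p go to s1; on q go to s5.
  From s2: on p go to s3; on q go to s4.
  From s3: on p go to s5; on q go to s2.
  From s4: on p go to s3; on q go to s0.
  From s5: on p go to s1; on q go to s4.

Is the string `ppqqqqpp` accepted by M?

accepted

s0 --p--> s0
s0 --p--> s0
s0 --q--> s5
s5 --q--> s4
s4 --q--> s0
s0 --q--> s5
s5 --p--> s1
s1 --p--> s1
End in state s1, which is an accepting state.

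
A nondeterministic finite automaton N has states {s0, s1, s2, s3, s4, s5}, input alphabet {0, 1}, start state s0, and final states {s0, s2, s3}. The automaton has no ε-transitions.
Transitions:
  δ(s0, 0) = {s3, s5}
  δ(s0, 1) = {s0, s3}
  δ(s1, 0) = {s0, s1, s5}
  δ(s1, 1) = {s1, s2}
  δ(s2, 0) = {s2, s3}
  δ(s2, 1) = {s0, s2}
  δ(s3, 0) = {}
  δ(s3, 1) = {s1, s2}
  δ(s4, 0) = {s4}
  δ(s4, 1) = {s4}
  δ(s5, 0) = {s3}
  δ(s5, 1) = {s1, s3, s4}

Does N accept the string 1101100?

Start: {s0}
read 1: {s0, s3}
read 1: {s0, s1, s2, s3}
read 0: {s0, s1, s2, s3, s5}
read 1: {s0, s1, s2, s3, s4}
read 1: {s0, s1, s2, s3, s4}
read 0: {s0, s1, s2, s3, s4, s5}
read 0: {s0, s1, s2, s3, s4, s5}
Reachable ∩ accepting = {s0, s2, s3} — nonempty.

accepted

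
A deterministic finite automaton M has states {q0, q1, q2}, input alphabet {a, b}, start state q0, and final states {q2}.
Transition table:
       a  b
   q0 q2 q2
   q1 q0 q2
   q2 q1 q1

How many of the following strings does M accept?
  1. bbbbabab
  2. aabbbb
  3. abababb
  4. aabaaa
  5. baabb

bbbbabab: accepted
aabbbb: rejected
abababb: rejected
aabaaa: accepted
baabb: rejected

2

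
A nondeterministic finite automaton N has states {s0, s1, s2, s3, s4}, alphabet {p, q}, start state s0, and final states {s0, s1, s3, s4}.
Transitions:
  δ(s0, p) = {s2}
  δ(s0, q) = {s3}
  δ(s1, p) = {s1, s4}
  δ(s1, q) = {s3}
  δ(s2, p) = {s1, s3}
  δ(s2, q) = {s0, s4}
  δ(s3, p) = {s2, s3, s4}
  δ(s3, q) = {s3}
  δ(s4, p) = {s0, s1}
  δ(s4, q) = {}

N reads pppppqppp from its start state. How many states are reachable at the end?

5

Start: {s0}
read p: {s2}
read p: {s1, s3}
read p: {s1, s2, s3, s4}
read p: {s0, s1, s2, s3, s4}
read p: {s0, s1, s2, s3, s4}
read q: {s0, s3, s4}
read p: {s0, s1, s2, s3, s4}
read p: {s0, s1, s2, s3, s4}
read p: {s0, s1, s2, s3, s4}
Final reachable set {s0, s1, s2, s3, s4} has 5 states.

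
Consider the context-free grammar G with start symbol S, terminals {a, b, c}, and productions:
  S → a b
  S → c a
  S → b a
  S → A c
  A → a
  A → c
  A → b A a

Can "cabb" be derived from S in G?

no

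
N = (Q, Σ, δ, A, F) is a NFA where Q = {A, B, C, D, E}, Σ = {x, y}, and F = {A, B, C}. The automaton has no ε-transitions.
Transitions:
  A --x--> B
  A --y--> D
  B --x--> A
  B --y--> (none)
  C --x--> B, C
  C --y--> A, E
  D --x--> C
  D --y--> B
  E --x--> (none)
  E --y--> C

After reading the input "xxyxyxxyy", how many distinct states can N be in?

1

Start: {A}
read x: {B}
read x: {A}
read y: {D}
read x: {C}
read y: {A, E}
read x: {B}
read x: {A}
read y: {D}
read y: {B}
Final reachable set {B} has 1 state.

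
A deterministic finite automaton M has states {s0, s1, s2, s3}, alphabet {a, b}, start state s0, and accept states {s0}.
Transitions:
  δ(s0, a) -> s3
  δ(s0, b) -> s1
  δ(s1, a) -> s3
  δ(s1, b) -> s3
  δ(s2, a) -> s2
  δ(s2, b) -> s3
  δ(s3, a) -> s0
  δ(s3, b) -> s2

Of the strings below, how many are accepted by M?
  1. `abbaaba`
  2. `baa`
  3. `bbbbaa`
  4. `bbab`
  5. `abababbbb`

`abbaaba`: rejected
`baa`: accepted
`bbbbaa`: rejected
`bbab`: rejected
`abababbbb`: rejected

1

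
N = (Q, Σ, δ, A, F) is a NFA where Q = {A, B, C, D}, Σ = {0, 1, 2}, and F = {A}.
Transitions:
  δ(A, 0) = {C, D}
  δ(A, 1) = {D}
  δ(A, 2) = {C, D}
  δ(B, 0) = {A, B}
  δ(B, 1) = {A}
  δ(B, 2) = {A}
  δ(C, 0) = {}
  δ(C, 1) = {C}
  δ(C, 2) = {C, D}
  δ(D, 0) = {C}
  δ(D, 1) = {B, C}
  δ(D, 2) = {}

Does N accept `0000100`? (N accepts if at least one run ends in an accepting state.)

rejected

Start: {A}
read 0: {C, D}
read 0: {C}
read 0: {}
The reachable set is empty and stays empty for the remaining 4 symbols.
Reachable ∩ accepting = {} — empty.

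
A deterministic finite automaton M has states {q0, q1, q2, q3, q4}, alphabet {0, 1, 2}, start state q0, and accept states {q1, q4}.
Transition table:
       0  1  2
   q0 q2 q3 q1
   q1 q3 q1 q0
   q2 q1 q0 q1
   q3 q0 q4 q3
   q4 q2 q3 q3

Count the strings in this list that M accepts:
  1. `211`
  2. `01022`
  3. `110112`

1

`211`: accepted
`01022`: rejected
`110112`: rejected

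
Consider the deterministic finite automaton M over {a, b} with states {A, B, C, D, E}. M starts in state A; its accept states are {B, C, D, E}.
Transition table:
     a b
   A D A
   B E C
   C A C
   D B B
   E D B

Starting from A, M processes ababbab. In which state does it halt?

A

A --a--> D
D --b--> B
B --a--> E
E --b--> B
B --b--> C
C --a--> A
A --b--> A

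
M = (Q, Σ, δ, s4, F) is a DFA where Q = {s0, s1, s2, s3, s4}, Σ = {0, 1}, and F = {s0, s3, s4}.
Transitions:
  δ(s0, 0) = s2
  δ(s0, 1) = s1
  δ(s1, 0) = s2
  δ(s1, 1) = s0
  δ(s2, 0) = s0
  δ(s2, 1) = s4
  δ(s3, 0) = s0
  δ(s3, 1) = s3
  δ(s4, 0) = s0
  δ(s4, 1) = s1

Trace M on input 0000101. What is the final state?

s1

s4 --0--> s0
s0 --0--> s2
s2 --0--> s0
s0 --0--> s2
s2 --1--> s4
s4 --0--> s0
s0 --1--> s1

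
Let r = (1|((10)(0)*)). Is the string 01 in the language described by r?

Neither 1 nor ((10)(0)*) matches 01.

no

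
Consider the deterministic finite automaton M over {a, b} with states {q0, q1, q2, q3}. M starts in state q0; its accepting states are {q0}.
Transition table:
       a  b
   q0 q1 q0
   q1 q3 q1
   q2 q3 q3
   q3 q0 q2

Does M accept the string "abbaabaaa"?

q0 --a--> q1
q1 --b--> q1
q1 --b--> q1
q1 --a--> q3
q3 --a--> q0
q0 --b--> q0
q0 --a--> q1
q1 --a--> q3
q3 --a--> q0
End in state q0, which is an accepting state.

accepted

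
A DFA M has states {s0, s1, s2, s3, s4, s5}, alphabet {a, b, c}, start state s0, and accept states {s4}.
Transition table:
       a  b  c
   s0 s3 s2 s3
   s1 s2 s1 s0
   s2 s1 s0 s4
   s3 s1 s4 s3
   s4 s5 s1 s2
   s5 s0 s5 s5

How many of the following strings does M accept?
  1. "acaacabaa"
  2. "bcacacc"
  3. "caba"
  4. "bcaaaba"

0

"acaacabaa": rejected
"bcacacc": rejected
"caba": rejected
"bcaaaba": rejected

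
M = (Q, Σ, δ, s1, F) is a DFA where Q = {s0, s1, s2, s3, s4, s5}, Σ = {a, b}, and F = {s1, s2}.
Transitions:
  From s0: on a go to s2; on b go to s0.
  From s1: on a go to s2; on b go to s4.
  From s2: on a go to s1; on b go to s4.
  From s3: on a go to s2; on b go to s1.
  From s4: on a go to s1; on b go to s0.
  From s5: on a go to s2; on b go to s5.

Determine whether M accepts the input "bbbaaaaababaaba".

s1 --b--> s4
s4 --b--> s0
s0 --b--> s0
s0 --a--> s2
s2 --a--> s1
s1 --a--> s2
s2 --a--> s1
s1 --a--> s2
s2 --b--> s4
s4 --a--> s1
s1 --b--> s4
s4 --a--> s1
s1 --a--> s2
s2 --b--> s4
s4 --a--> s1
End in state s1, which is an accepting state.

accepted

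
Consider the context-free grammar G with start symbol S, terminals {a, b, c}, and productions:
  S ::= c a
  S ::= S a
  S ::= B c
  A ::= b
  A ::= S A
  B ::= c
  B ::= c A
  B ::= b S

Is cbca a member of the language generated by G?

S ⇒ Sa ⇒ Bca ⇒ cAca ⇒ cbca

yes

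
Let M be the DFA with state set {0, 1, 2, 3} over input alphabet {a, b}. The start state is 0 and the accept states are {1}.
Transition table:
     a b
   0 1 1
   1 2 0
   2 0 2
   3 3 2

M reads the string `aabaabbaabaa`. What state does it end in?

0 --a--> 1
1 --a--> 2
2 --b--> 2
2 --a--> 0
0 --a--> 1
1 --b--> 0
0 --b--> 1
1 --a--> 2
2 --a--> 0
0 --b--> 1
1 --a--> 2
2 --a--> 0

0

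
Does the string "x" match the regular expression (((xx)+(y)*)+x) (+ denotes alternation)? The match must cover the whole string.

The right alternative x matches x.

yes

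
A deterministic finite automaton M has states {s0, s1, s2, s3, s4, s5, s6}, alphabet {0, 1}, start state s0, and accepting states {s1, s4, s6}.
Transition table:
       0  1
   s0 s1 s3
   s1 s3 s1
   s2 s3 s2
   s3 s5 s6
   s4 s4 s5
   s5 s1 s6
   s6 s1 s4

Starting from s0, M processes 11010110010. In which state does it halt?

s0 --1--> s3
s3 --1--> s6
s6 --0--> s1
s1 --1--> s1
s1 --0--> s3
s3 --1--> s6
s6 --1--> s4
s4 --0--> s4
s4 --0--> s4
s4 --1--> s5
s5 --0--> s1

s1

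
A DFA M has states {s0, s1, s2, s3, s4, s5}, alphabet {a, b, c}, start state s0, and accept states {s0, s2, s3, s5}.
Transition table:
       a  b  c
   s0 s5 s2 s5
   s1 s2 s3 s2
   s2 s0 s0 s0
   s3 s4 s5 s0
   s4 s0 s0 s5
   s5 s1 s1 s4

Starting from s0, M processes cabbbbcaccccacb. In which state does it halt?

s0 --c--> s5
s5 --a--> s1
s1 --b--> s3
s3 --b--> s5
s5 --b--> s1
s1 --b--> s3
s3 --c--> s0
s0 --a--> s5
s5 --c--> s4
s4 --c--> s5
s5 --c--> s4
s4 --c--> s5
s5 --a--> s1
s1 --c--> s2
s2 --b--> s0

s0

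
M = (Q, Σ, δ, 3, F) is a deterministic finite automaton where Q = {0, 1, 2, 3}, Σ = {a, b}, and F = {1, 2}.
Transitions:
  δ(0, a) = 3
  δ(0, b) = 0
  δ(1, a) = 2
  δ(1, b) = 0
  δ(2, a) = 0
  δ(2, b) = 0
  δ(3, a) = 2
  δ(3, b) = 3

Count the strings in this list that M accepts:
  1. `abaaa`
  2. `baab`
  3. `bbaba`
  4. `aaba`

0

`abaaa`: rejected
`baab`: rejected
`bbaba`: rejected
`aaba`: rejected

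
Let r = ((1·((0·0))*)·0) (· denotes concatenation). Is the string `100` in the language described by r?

no

No split of 100 into u·v has (1·((0·0))*) matching u and 0 matching v.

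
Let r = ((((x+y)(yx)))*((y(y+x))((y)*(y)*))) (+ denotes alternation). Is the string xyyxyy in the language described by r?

no

No split of xyyxyy into u·v has (((x+y)(yx)))* matching u and ((y(y+x))((y)*(y)*)) matching v.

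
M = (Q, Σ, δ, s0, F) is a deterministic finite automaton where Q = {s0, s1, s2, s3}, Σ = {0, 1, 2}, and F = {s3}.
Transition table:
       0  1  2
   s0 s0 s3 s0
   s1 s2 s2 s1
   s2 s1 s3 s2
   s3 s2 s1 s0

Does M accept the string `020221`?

s0 --0--> s0
s0 --2--> s0
s0 --0--> s0
s0 --2--> s0
s0 --2--> s0
s0 --1--> s3
End in state s3, which is an accepting state.

accepted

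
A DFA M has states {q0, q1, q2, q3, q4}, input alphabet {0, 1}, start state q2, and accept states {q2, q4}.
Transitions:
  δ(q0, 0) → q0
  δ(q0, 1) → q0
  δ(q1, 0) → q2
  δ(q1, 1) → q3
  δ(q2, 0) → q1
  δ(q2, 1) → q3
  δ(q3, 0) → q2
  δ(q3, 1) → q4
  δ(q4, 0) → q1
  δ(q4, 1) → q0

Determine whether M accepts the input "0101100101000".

q2 --0--> q1
q1 --1--> q3
q3 --0--> q2
q2 --1--> q3
q3 --1--> q4
q4 --0--> q1
q1 --0--> q2
q2 --1--> q3
q3 --0--> q2
q2 --1--> q3
q3 --0--> q2
q2 --0--> q1
q1 --0--> q2
End in state q2, which is an accepting state.

accepted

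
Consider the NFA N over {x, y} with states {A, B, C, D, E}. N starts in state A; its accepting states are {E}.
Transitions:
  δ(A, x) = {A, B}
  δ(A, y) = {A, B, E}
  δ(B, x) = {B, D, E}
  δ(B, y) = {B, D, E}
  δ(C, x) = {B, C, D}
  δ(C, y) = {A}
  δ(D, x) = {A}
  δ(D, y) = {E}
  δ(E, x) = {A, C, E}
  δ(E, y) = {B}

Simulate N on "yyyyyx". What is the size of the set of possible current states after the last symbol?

Start: {A}
read y: {A, B, E}
read y: {A, B, D, E}
read y: {A, B, D, E}
read y: {A, B, D, E}
read y: {A, B, D, E}
read x: {A, B, C, D, E}
Final reachable set {A, B, C, D, E} has 5 states.

5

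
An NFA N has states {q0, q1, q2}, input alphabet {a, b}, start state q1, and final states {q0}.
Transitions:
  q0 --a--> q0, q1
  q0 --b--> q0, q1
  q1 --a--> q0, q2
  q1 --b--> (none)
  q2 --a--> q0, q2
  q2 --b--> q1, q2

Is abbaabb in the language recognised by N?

accepted

Start: {q1}
read a: {q0, q2}
read b: {q0, q1, q2}
read b: {q0, q1, q2}
read a: {q0, q1, q2}
read a: {q0, q1, q2}
read b: {q0, q1, q2}
read b: {q0, q1, q2}
Reachable ∩ accepting = {q0} — nonempty.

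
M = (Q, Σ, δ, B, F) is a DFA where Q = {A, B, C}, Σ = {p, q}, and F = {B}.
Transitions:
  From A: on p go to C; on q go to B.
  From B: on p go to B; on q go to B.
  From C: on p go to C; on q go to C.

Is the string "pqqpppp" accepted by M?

B --p--> B
B --q--> B
B --q--> B
B --p--> B
B --p--> B
B --p--> B
B --p--> B
End in state B, which is an accepting state.

accepted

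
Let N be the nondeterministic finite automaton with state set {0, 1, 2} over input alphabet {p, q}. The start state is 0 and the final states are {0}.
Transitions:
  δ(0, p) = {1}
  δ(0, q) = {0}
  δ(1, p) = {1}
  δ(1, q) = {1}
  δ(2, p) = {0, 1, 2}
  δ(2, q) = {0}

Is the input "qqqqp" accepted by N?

Start: {0}
read q: {0}
read q: {0}
read q: {0}
read q: {0}
read p: {1}
Reachable ∩ accepting = {} — empty.

rejected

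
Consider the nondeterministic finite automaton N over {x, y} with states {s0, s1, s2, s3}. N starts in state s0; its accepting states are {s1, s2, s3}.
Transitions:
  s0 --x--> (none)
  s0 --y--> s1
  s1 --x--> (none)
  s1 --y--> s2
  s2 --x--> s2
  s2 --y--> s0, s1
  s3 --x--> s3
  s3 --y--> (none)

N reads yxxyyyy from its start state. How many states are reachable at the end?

Start: {s0}
read y: {s1}
read x: {}
The reachable set is empty and stays empty for the remaining 5 symbols.
Final reachable set {} has 0 states.

0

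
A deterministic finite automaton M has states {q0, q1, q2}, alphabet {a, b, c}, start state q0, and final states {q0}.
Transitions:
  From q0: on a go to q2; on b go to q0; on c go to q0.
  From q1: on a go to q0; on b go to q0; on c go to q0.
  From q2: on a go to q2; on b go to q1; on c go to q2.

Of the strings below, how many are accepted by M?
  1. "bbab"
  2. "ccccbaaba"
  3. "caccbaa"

1

"bbab": rejected
"ccccbaaba": accepted
"caccbaa": rejected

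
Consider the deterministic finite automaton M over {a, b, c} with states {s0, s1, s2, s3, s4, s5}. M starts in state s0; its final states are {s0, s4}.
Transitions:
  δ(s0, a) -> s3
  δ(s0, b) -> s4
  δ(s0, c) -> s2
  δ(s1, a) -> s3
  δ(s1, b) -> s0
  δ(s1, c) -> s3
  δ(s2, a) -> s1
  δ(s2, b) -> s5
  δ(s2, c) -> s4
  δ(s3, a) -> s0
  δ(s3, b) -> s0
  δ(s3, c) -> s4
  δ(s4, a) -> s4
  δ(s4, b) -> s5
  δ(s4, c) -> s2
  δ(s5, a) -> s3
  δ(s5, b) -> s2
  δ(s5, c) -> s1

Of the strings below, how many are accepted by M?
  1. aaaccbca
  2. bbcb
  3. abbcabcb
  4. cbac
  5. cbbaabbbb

aaaccbca: rejected
bbcb: accepted
abbcabcb: rejected
cbac: accepted
cbbaabbbb: rejected

2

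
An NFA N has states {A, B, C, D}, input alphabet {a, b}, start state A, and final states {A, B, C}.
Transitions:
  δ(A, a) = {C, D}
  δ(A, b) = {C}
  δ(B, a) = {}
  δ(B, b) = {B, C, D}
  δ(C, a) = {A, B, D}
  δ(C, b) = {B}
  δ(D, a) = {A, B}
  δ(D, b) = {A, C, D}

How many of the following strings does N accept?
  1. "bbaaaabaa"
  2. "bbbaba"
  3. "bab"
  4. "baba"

3

"bbaaaabaa": rejected
"bbbaba": accepted
"bab": accepted
"baba": accepted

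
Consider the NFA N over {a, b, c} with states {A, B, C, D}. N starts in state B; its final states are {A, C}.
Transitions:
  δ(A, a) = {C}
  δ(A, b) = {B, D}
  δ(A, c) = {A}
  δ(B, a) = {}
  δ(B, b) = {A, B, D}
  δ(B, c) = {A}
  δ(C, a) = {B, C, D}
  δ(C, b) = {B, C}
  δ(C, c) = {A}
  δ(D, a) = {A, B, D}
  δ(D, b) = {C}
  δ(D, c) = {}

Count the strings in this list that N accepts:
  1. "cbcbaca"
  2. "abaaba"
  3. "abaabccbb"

1

"cbcbaca": accepted
"abaaba": rejected
"abaabccbb": rejected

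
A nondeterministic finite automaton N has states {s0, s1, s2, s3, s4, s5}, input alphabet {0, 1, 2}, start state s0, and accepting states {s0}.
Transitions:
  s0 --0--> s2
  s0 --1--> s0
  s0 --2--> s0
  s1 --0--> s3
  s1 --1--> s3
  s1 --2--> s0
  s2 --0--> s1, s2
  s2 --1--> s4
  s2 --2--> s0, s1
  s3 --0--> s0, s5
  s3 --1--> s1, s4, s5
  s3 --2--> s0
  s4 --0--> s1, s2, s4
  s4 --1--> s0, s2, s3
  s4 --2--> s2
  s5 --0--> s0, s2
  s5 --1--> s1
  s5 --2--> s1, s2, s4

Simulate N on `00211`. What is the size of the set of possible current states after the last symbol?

Start: {s0}
read 0: {s2}
read 0: {s1, s2}
read 2: {s0, s1}
read 1: {s0, s3}
read 1: {s0, s1, s4, s5}
Final reachable set {s0, s1, s4, s5} has 4 states.

4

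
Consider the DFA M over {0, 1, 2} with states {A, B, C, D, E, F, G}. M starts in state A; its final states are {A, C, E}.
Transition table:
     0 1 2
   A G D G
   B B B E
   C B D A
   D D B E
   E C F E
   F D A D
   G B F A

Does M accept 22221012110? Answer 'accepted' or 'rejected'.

A --2--> G
G --2--> A
A --2--> G
G --2--> A
A --1--> D
D --0--> D
D --1--> B
B --2--> E
E --1--> F
F --1--> A
A --0--> G
End in state G, which is not an accepting state.

rejected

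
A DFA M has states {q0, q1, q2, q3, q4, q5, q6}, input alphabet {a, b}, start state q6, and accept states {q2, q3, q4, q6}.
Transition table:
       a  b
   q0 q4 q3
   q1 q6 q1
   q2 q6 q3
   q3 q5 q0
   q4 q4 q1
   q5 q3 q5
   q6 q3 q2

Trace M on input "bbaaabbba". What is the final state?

q6 --b--> q2
q2 --b--> q3
q3 --a--> q5
q5 --a--> q3
q3 --a--> q5
q5 --b--> q5
q5 --b--> q5
q5 --b--> q5
q5 --a--> q3

q3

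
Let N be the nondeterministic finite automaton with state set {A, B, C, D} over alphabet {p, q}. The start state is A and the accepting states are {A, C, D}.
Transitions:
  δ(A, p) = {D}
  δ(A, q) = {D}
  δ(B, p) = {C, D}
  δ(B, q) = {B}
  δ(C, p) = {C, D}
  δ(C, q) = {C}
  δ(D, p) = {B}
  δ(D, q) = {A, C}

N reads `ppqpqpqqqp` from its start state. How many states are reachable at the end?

Start: {A}
read p: {D}
read p: {B}
read q: {B}
read p: {C, D}
read q: {A, C}
read p: {C, D}
read q: {A, C}
read q: {C, D}
read q: {A, C}
read p: {C, D}
Final reachable set {C, D} has 2 states.

2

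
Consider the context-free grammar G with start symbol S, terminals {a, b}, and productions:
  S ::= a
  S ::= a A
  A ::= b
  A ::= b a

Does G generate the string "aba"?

S ⇒ aA ⇒ aba

yes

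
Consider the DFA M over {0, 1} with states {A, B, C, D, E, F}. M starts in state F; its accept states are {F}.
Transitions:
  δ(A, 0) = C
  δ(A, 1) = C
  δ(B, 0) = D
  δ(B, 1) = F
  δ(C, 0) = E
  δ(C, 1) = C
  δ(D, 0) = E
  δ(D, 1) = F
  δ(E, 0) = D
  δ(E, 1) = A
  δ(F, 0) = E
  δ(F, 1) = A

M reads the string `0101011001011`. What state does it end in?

C

F --0--> E
E --1--> A
A --0--> C
C --1--> C
C --0--> E
E --1--> A
A --1--> C
C --0--> E
E --0--> D
D --1--> F
F --0--> E
E --1--> A
A --1--> C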